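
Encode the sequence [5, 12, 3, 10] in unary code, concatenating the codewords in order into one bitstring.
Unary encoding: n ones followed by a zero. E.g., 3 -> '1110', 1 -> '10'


Encode each number as n ones followed by a terminating 0:
  5 -> 111110 (6 bits)
  12 -> 1111111111110 (13 bits)
  3 -> 1110 (4 bits)
  10 -> 11111111110 (11 bits)
Total length = 6 + 13 + 4 + 11 = 34 bits.

Unary([5, 12, 3, 10]) = 1111101111111111110111011111111110 (34 bits)


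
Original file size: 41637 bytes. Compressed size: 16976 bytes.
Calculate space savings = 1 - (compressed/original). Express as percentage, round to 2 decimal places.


ratio = compressed/original = 16976/41637 = 0.407714
savings = 1 - ratio = 1 - 0.407714 = 0.592286
as a percentage: 0.592286 * 100 = 59.23%

Space savings = 1 - 16976/41637 = 59.23%


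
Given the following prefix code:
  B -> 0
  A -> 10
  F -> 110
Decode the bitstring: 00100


Decoding step by step:
Bits 0 -> B
Bits 0 -> B
Bits 10 -> A
Bits 0 -> B


Decoded message: BBAB


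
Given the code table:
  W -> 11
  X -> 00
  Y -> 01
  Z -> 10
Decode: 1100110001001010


Decoding:
11 -> W
00 -> X
11 -> W
00 -> X
01 -> Y
00 -> X
10 -> Z
10 -> Z


Result: WXWXYXZZ


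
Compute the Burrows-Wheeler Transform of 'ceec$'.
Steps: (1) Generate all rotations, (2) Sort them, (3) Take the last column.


Rotations (sorted):
  0: $ceec -> last char: c
  1: c$cee -> last char: e
  2: ceec$ -> last char: $
  3: ec$ce -> last char: e
  4: eec$c -> last char: c


BWT = ce$ec


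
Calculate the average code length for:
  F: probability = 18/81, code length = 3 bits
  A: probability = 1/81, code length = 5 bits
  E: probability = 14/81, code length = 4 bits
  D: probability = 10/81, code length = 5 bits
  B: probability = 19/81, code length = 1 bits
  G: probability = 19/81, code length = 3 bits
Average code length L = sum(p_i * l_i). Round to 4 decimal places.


Weighted contributions p_i * l_i:
  F: (18/81) * 3 = 54/81
  A: (1/81) * 5 = 5/81
  E: (14/81) * 4 = 56/81
  D: (10/81) * 5 = 50/81
  B: (19/81) * 1 = 19/81
  G: (19/81) * 3 = 57/81
Sum = (54 + 5 + 56 + 50 + 19 + 57)/81 = 241/81

L = 241/81 = 2.9753 bits/symbol


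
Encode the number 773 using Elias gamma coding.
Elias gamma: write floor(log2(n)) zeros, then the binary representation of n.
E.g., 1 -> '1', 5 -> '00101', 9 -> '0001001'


num_bits = floor(log2(773)) + 1 = 10
leading_zeros = num_bits - 1 = 9
binary(773) = 1100000101

Elias gamma(773) = '000000000' + '1100000101' = 0000000001100000101 (19 bits)


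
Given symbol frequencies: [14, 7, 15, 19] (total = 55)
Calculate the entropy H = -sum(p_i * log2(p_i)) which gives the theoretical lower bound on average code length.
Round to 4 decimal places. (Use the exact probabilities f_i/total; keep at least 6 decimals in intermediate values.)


Per-symbol terms -p_i * log2(p_i) with p_i = f_i/55:
  p = 14/55 = 0.254545: log2(p) = -1.974005, -p*log2(p) = 0.502474
  p = 7/55 = 0.127273: log2(p) = -2.974005, -p*log2(p) = 0.378510
  p = 15/55 = 0.272727: log2(p) = -1.874469, -p*log2(p) = 0.511219
  p = 19/55 = 0.345455: log2(p) = -1.533432, -p*log2(p) = 0.529731
H = 0.502474 + 0.378510 + 0.511219 + 0.529731 = 1.921934

H = 1.9219 bits/symbol


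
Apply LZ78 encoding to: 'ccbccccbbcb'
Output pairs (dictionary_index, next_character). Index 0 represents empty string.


LZ78 encoding steps:
Dictionary: {0: ''}
Step 1: w='' (idx 0), next='c' -> output (0, 'c'), add 'c' as idx 1
Step 2: w='c' (idx 1), next='b' -> output (1, 'b'), add 'cb' as idx 2
Step 3: w='c' (idx 1), next='c' -> output (1, 'c'), add 'cc' as idx 3
Step 4: w='cc' (idx 3), next='b' -> output (3, 'b'), add 'ccb' as idx 4
Step 5: w='' (idx 0), next='b' -> output (0, 'b'), add 'b' as idx 5
Step 6: w='cb' (idx 2), end of input -> output (2, '')


Encoded: [(0, 'c'), (1, 'b'), (1, 'c'), (3, 'b'), (0, 'b'), (2, '')]


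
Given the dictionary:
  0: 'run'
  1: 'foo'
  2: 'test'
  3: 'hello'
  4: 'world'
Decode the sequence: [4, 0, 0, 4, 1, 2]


Look up each index in the dictionary:
  4 -> 'world'
  0 -> 'run'
  0 -> 'run'
  4 -> 'world'
  1 -> 'foo'
  2 -> 'test'

Decoded: "world run run world foo test"


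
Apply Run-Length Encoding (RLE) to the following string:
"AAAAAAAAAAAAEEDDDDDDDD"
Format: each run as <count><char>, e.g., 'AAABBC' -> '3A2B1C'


Scanning runs left to right:
  i=0: run of 'A' x 12 -> '12A'
  i=12: run of 'E' x 2 -> '2E'
  i=14: run of 'D' x 8 -> '8D'

RLE = 12A2E8D


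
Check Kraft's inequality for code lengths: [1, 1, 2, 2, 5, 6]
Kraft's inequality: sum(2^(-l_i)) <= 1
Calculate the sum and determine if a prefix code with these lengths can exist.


Sum = 2^(-1) + 2^(-1) + 2^(-2) + 2^(-2) + 2^(-5) + 2^(-6)
    = 0.5 + 0.5 + 0.25 + 0.25 + 0.03125 + 0.015625
    = 99/64 = 1.546875
Since 1.546875 > 1, Kraft's inequality is NOT satisfied.
A prefix code with these lengths CANNOT exist.

Kraft sum = 1.546875. Not satisfied.


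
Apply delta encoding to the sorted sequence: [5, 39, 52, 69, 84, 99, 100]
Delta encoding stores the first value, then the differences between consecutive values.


First value: 5
Deltas:
  39 - 5 = 34
  52 - 39 = 13
  69 - 52 = 17
  84 - 69 = 15
  99 - 84 = 15
  100 - 99 = 1


Delta encoded: [5, 34, 13, 17, 15, 15, 1]


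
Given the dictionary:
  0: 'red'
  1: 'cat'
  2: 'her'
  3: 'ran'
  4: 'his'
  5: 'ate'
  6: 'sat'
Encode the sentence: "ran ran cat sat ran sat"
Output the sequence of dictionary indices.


Look up each word in the dictionary:
  'ran' -> 3
  'ran' -> 3
  'cat' -> 1
  'sat' -> 6
  'ran' -> 3
  'sat' -> 6

Encoded: [3, 3, 1, 6, 3, 6]


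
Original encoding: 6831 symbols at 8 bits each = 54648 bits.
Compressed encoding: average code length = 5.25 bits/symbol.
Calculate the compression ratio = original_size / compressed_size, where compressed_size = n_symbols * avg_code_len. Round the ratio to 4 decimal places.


original_size = n_symbols * orig_bits = 6831 * 8 = 54648 bits
compressed_size = n_symbols * avg_code_len = 6831 * 5.25 = 35862.75 bits
ratio = original_size / compressed_size = 54648 / 35862.75 = 1.5238

Compression ratio = 1.5238


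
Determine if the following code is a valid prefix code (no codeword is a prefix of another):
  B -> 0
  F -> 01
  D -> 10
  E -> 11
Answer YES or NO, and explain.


Checking each pair (does one codeword prefix another?):
  B='0' vs F='01': prefix -- VIOLATION

NO -- this is NOT a valid prefix code. B (0) is a prefix of F (01).


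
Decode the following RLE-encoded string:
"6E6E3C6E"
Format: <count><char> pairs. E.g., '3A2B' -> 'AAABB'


Expanding each <count><char> pair:
  6E -> 'EEEEEE'
  6E -> 'EEEEEE'
  3C -> 'CCC'
  6E -> 'EEEEEE'

Decoded = EEEEEEEEEEEECCCEEEEEE


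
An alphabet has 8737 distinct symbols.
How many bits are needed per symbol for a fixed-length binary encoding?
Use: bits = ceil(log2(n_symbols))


log2(8737) = 13.0929
Bracket: 2^13 = 8192 < 8737 <= 2^14 = 16384
So ceil(log2(8737)) = 14

bits = ceil(log2(8737)) = ceil(13.0929) = 14 bits


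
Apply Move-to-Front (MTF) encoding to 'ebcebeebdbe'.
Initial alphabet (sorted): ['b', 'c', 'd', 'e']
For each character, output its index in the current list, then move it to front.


MTF encoding:
'e': index 3 in ['b', 'c', 'd', 'e'] -> ['e', 'b', 'c', 'd']
'b': index 1 in ['e', 'b', 'c', 'd'] -> ['b', 'e', 'c', 'd']
'c': index 2 in ['b', 'e', 'c', 'd'] -> ['c', 'b', 'e', 'd']
'e': index 2 in ['c', 'b', 'e', 'd'] -> ['e', 'c', 'b', 'd']
'b': index 2 in ['e', 'c', 'b', 'd'] -> ['b', 'e', 'c', 'd']
'e': index 1 in ['b', 'e', 'c', 'd'] -> ['e', 'b', 'c', 'd']
'e': index 0 in ['e', 'b', 'c', 'd'] -> ['e', 'b', 'c', 'd']
'b': index 1 in ['e', 'b', 'c', 'd'] -> ['b', 'e', 'c', 'd']
'd': index 3 in ['b', 'e', 'c', 'd'] -> ['d', 'b', 'e', 'c']
'b': index 1 in ['d', 'b', 'e', 'c'] -> ['b', 'd', 'e', 'c']
'e': index 2 in ['b', 'd', 'e', 'c'] -> ['e', 'b', 'd', 'c']


Output: [3, 1, 2, 2, 2, 1, 0, 1, 3, 1, 2]


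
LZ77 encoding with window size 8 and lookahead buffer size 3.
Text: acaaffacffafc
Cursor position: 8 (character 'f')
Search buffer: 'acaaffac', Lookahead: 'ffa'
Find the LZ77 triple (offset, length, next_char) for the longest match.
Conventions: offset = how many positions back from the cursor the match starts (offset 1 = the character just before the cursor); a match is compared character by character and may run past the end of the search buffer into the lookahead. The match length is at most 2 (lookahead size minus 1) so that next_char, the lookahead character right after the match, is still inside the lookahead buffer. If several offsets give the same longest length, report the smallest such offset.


Try each offset into the search buffer:
  offset=1 (pos 7, char 'c'): match length 0
  offset=2 (pos 6, char 'a'): match length 0
  offset=3 (pos 5, char 'f'): match length 1
  offset=4 (pos 4, char 'f'): match length 2
  offset=5 (pos 3, char 'a'): match length 0
  offset=6 (pos 2, char 'a'): match length 0
  offset=7 (pos 1, char 'c'): match length 0
  offset=8 (pos 0, char 'a'): match length 0
Longest match has length 2 at offset 4.
next_char = character at position 8 + 2 = 10 -> 'a'

Best match: offset=4, length=2 (matching 'ff' starting at position 4)
LZ77 triple: (4, 2, 'a')


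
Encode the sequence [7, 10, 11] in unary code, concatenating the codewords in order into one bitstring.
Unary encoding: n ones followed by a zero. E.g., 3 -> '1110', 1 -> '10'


Encode each number as n ones followed by a terminating 0:
  7 -> 11111110 (8 bits)
  10 -> 11111111110 (11 bits)
  11 -> 111111111110 (12 bits)
Total length = 8 + 11 + 12 = 31 bits.

Unary([7, 10, 11]) = 1111111011111111110111111111110 (31 bits)


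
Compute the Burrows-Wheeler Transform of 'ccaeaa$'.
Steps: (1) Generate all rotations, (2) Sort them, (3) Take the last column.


Rotations (sorted):
  0: $ccaeaa -> last char: a
  1: a$ccaea -> last char: a
  2: aa$ccae -> last char: e
  3: aeaa$cc -> last char: c
  4: caeaa$c -> last char: c
  5: ccaeaa$ -> last char: $
  6: eaa$cca -> last char: a


BWT = aaecc$a


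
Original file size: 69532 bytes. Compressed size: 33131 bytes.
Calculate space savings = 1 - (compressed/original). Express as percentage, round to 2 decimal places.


ratio = compressed/original = 33131/69532 = 0.476486
savings = 1 - ratio = 1 - 0.476486 = 0.523514
as a percentage: 0.523514 * 100 = 52.35%

Space savings = 1 - 33131/69532 = 52.35%


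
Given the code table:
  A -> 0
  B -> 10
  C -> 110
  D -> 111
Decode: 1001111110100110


Decoding:
10 -> B
0 -> A
111 -> D
111 -> D
0 -> A
10 -> B
0 -> A
110 -> C


Result: BADDABAC


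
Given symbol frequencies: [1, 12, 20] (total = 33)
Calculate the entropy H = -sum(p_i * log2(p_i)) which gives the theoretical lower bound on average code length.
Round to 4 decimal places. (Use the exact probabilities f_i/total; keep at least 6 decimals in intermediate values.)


Per-symbol terms -p_i * log2(p_i) with p_i = f_i/33:
  p = 1/33 = 0.030303: log2(p) = -5.044394, -p*log2(p) = 0.152860
  p = 12/33 = 0.363636: log2(p) = -1.459432, -p*log2(p) = 0.530702
  p = 20/33 = 0.606061: log2(p) = -0.722466, -p*log2(p) = 0.437858
H = 0.152860 + 0.530702 + 0.437858 = 1.121420

H = 1.1214 bits/symbol


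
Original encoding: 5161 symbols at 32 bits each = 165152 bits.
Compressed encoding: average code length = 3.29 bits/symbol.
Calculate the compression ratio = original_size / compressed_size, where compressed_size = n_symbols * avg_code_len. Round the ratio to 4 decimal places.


original_size = n_symbols * orig_bits = 5161 * 32 = 165152 bits
compressed_size = n_symbols * avg_code_len = 5161 * 3.29 = 16979.69 bits
ratio = original_size / compressed_size = 165152 / 16979.69 = 9.7264

Compression ratio = 9.7264


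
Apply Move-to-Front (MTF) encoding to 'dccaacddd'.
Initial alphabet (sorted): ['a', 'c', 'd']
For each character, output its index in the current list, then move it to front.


MTF encoding:
'd': index 2 in ['a', 'c', 'd'] -> ['d', 'a', 'c']
'c': index 2 in ['d', 'a', 'c'] -> ['c', 'd', 'a']
'c': index 0 in ['c', 'd', 'a'] -> ['c', 'd', 'a']
'a': index 2 in ['c', 'd', 'a'] -> ['a', 'c', 'd']
'a': index 0 in ['a', 'c', 'd'] -> ['a', 'c', 'd']
'c': index 1 in ['a', 'c', 'd'] -> ['c', 'a', 'd']
'd': index 2 in ['c', 'a', 'd'] -> ['d', 'c', 'a']
'd': index 0 in ['d', 'c', 'a'] -> ['d', 'c', 'a']
'd': index 0 in ['d', 'c', 'a'] -> ['d', 'c', 'a']


Output: [2, 2, 0, 2, 0, 1, 2, 0, 0]


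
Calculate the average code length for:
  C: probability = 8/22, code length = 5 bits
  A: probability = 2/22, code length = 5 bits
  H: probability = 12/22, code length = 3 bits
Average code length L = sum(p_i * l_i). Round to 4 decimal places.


Weighted contributions p_i * l_i:
  C: (8/22) * 5 = 40/22
  A: (2/22) * 5 = 10/22
  H: (12/22) * 3 = 36/22
Sum = (40 + 10 + 36)/22 = 86/22

L = 86/22 = 3.9091 bits/symbol


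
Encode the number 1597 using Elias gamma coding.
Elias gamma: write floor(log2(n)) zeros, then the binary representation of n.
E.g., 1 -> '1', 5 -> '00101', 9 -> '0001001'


num_bits = floor(log2(1597)) + 1 = 11
leading_zeros = num_bits - 1 = 10
binary(1597) = 11000111101

Elias gamma(1597) = '0000000000' + '11000111101' = 000000000011000111101 (21 bits)


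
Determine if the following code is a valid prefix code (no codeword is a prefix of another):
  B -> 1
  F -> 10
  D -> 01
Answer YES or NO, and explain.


Checking each pair (does one codeword prefix another?):
  B='1' vs F='10': prefix -- VIOLATION

NO -- this is NOT a valid prefix code. B (1) is a prefix of F (10).


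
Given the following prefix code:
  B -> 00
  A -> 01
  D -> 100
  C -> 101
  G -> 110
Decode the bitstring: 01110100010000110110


Decoding step by step:
Bits 01 -> A
Bits 110 -> G
Bits 100 -> D
Bits 01 -> A
Bits 00 -> B
Bits 00 -> B
Bits 110 -> G
Bits 110 -> G


Decoded message: AGDABBGG


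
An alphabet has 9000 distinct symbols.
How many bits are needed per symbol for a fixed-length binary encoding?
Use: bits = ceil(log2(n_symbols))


log2(9000) = 13.1357
Bracket: 2^13 = 8192 < 9000 <= 2^14 = 16384
So ceil(log2(9000)) = 14

bits = ceil(log2(9000)) = ceil(13.1357) = 14 bits


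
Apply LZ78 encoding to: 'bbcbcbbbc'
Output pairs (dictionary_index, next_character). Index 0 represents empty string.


LZ78 encoding steps:
Dictionary: {0: ''}
Step 1: w='' (idx 0), next='b' -> output (0, 'b'), add 'b' as idx 1
Step 2: w='b' (idx 1), next='c' -> output (1, 'c'), add 'bc' as idx 2
Step 3: w='bc' (idx 2), next='b' -> output (2, 'b'), add 'bcb' as idx 3
Step 4: w='b' (idx 1), next='b' -> output (1, 'b'), add 'bb' as idx 4
Step 5: w='' (idx 0), next='c' -> output (0, 'c'), add 'c' as idx 5


Encoded: [(0, 'b'), (1, 'c'), (2, 'b'), (1, 'b'), (0, 'c')]


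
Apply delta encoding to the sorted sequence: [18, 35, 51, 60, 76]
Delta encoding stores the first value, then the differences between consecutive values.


First value: 18
Deltas:
  35 - 18 = 17
  51 - 35 = 16
  60 - 51 = 9
  76 - 60 = 16


Delta encoded: [18, 17, 16, 9, 16]


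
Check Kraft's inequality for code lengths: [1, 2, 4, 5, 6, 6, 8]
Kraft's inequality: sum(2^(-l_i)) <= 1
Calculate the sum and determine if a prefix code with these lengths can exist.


Sum = 2^(-1) + 2^(-2) + 2^(-4) + 2^(-5) + 2^(-6) + 2^(-6) + 2^(-8)
    = 0.5 + 0.25 + 0.0625 + 0.03125 + 0.015625 + 0.015625 + 0.00390625
    = 225/256 = 0.87890625
Since 0.87890625 <= 1, Kraft's inequality IS satisfied.
A prefix code with these lengths CAN exist.

Kraft sum = 0.87890625. Satisfied.


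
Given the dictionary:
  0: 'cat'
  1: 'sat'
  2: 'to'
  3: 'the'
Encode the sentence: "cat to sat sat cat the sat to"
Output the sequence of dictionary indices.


Look up each word in the dictionary:
  'cat' -> 0
  'to' -> 2
  'sat' -> 1
  'sat' -> 1
  'cat' -> 0
  'the' -> 3
  'sat' -> 1
  'to' -> 2

Encoded: [0, 2, 1, 1, 0, 3, 1, 2]


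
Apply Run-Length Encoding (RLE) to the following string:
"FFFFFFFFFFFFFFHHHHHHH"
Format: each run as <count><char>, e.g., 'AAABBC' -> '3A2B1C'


Scanning runs left to right:
  i=0: run of 'F' x 14 -> '14F'
  i=14: run of 'H' x 7 -> '7H'

RLE = 14F7H


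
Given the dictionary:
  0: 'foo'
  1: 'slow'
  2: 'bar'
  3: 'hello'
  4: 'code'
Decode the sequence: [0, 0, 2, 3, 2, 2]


Look up each index in the dictionary:
  0 -> 'foo'
  0 -> 'foo'
  2 -> 'bar'
  3 -> 'hello'
  2 -> 'bar'
  2 -> 'bar'

Decoded: "foo foo bar hello bar bar"


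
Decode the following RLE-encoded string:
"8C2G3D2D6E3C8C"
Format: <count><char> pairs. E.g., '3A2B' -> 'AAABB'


Expanding each <count><char> pair:
  8C -> 'CCCCCCCC'
  2G -> 'GG'
  3D -> 'DDD'
  2D -> 'DD'
  6E -> 'EEEEEE'
  3C -> 'CCC'
  8C -> 'CCCCCCCC'

Decoded = CCCCCCCCGGDDDDDEEEEEECCCCCCCCCCC


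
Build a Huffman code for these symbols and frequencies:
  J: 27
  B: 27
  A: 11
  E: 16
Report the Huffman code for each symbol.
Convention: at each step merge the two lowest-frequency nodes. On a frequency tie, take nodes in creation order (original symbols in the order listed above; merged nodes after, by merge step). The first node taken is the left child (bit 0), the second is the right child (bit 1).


Huffman tree construction:
Step 1: Merge A(11) + E(16) = 27
Step 2: Merge J(27) + B(27) = 54
Step 3: Merge (A+E)(27) + (J+B)(54) = 81
Read each symbol's code off the tree from the root (left child = 0, right child = 1).

Codes:
  J: 10 (length 2)
  B: 11 (length 2)
  A: 00 (length 2)
  E: 01 (length 2)
Average code length: 162/81 = 2.0000 bits/symbol


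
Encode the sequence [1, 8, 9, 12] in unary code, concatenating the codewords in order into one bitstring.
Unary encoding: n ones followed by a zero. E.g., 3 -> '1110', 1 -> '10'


Encode each number as n ones followed by a terminating 0:
  1 -> 10 (2 bits)
  8 -> 111111110 (9 bits)
  9 -> 1111111110 (10 bits)
  12 -> 1111111111110 (13 bits)
Total length = 2 + 9 + 10 + 13 = 34 bits.

Unary([1, 8, 9, 12]) = 1011111111011111111101111111111110 (34 bits)


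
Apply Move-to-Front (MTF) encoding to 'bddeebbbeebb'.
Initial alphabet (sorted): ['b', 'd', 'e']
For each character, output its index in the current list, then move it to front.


MTF encoding:
'b': index 0 in ['b', 'd', 'e'] -> ['b', 'd', 'e']
'd': index 1 in ['b', 'd', 'e'] -> ['d', 'b', 'e']
'd': index 0 in ['d', 'b', 'e'] -> ['d', 'b', 'e']
'e': index 2 in ['d', 'b', 'e'] -> ['e', 'd', 'b']
'e': index 0 in ['e', 'd', 'b'] -> ['e', 'd', 'b']
'b': index 2 in ['e', 'd', 'b'] -> ['b', 'e', 'd']
'b': index 0 in ['b', 'e', 'd'] -> ['b', 'e', 'd']
'b': index 0 in ['b', 'e', 'd'] -> ['b', 'e', 'd']
'e': index 1 in ['b', 'e', 'd'] -> ['e', 'b', 'd']
'e': index 0 in ['e', 'b', 'd'] -> ['e', 'b', 'd']
'b': index 1 in ['e', 'b', 'd'] -> ['b', 'e', 'd']
'b': index 0 in ['b', 'e', 'd'] -> ['b', 'e', 'd']


Output: [0, 1, 0, 2, 0, 2, 0, 0, 1, 0, 1, 0]


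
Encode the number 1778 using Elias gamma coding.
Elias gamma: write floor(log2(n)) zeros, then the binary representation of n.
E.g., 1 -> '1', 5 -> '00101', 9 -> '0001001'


num_bits = floor(log2(1778)) + 1 = 11
leading_zeros = num_bits - 1 = 10
binary(1778) = 11011110010

Elias gamma(1778) = '0000000000' + '11011110010' = 000000000011011110010 (21 bits)


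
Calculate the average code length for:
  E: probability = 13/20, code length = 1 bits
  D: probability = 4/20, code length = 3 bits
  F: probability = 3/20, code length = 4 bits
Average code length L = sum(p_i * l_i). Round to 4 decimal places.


Weighted contributions p_i * l_i:
  E: (13/20) * 1 = 13/20
  D: (4/20) * 3 = 12/20
  F: (3/20) * 4 = 12/20
Sum = (13 + 12 + 12)/20 = 37/20

L = 37/20 = 1.8500 bits/symbol


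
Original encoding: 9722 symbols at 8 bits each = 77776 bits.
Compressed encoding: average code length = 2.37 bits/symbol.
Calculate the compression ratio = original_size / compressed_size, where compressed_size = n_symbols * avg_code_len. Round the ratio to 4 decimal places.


original_size = n_symbols * orig_bits = 9722 * 8 = 77776 bits
compressed_size = n_symbols * avg_code_len = 9722 * 2.37 = 23041.14 bits
ratio = original_size / compressed_size = 77776 / 23041.14 = 3.3755

Compression ratio = 3.3755


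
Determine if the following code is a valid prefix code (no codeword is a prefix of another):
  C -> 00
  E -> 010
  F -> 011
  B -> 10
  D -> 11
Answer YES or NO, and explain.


Checking each pair (does one codeword prefix another?):
  C='00' vs E='010': no prefix
  C='00' vs F='011': no prefix
  C='00' vs B='10': no prefix
  C='00' vs D='11': no prefix
  E='010' vs C='00': no prefix
  E='010' vs F='011': no prefix
  E='010' vs B='10': no prefix
  E='010' vs D='11': no prefix
  F='011' vs C='00': no prefix
  F='011' vs E='010': no prefix
  F='011' vs B='10': no prefix
  F='011' vs D='11': no prefix
  B='10' vs C='00': no prefix
  B='10' vs E='010': no prefix
  B='10' vs F='011': no prefix
  B='10' vs D='11': no prefix
  D='11' vs C='00': no prefix
  D='11' vs E='010': no prefix
  D='11' vs F='011': no prefix
  D='11' vs B='10': no prefix
No violation found over all pairs.

YES -- this is a valid prefix code. No codeword is a prefix of any other codeword.


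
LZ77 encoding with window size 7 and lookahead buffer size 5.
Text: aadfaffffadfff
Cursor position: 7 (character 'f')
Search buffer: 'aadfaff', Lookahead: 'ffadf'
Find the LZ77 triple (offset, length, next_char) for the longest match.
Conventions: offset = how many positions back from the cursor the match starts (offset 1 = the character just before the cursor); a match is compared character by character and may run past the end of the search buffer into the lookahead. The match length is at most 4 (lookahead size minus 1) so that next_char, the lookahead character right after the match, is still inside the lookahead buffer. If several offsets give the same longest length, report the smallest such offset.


Try each offset into the search buffer:
  offset=1 (pos 6, char 'f'): match length 2
  offset=2 (pos 5, char 'f'): match length 2
  offset=3 (pos 4, char 'a'): match length 0
  offset=4 (pos 3, char 'f'): match length 1
  offset=5 (pos 2, char 'd'): match length 0
  offset=6 (pos 1, char 'a'): match length 0
  offset=7 (pos 0, char 'a'): match length 0
Longest match has length 2, found at offsets 1, 2; take the smallest, offset 1.
next_char = character at position 7 + 2 = 9 -> 'a'

Best match: offset=1, length=2 (matching 'ff' starting at position 6)
LZ77 triple: (1, 2, 'a')


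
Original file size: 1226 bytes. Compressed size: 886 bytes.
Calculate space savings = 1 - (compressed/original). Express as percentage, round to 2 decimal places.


ratio = compressed/original = 886/1226 = 0.722675
savings = 1 - ratio = 1 - 0.722675 = 0.277325
as a percentage: 0.277325 * 100 = 27.73%

Space savings = 1 - 886/1226 = 27.73%


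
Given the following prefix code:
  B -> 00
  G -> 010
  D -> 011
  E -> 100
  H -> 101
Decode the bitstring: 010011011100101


Decoding step by step:
Bits 010 -> G
Bits 011 -> D
Bits 011 -> D
Bits 100 -> E
Bits 101 -> H


Decoded message: GDDEH


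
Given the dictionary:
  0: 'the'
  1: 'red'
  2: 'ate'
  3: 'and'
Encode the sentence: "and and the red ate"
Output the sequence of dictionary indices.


Look up each word in the dictionary:
  'and' -> 3
  'and' -> 3
  'the' -> 0
  'red' -> 1
  'ate' -> 2

Encoded: [3, 3, 0, 1, 2]


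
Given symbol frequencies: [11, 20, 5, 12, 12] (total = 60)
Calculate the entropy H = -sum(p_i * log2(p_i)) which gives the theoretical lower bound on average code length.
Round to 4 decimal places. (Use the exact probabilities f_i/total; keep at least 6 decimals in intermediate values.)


Per-symbol terms -p_i * log2(p_i) with p_i = f_i/60:
  p = 11/60 = 0.183333: log2(p) = -2.447459, -p*log2(p) = 0.448701
  p = 20/60 = 0.333333: log2(p) = -1.584963, -p*log2(p) = 0.528321
  p = 5/60 = 0.083333: log2(p) = -3.584963, -p*log2(p) = 0.298747
  p = 12/60 = 0.200000: log2(p) = -2.321928, -p*log2(p) = 0.464386
  p = 12/60 = 0.200000: log2(p) = -2.321928, -p*log2(p) = 0.464386
H = 0.448701 + 0.528321 + 0.298747 + 0.464386 + 0.464386 = 2.204541

H = 2.2045 bits/symbol


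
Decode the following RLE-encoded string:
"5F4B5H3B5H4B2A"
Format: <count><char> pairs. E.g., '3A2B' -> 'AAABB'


Expanding each <count><char> pair:
  5F -> 'FFFFF'
  4B -> 'BBBB'
  5H -> 'HHHHH'
  3B -> 'BBB'
  5H -> 'HHHHH'
  4B -> 'BBBB'
  2A -> 'AA'

Decoded = FFFFFBBBBHHHHHBBBHHHHHBBBBAA


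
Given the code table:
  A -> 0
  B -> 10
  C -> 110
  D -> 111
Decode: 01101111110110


Decoding:
0 -> A
110 -> C
111 -> D
111 -> D
0 -> A
110 -> C


Result: ACDDAC


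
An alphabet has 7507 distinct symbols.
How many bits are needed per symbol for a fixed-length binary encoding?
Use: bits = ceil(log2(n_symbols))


log2(7507) = 12.874
Bracket: 2^12 = 4096 < 7507 <= 2^13 = 8192
So ceil(log2(7507)) = 13

bits = ceil(log2(7507)) = ceil(12.874) = 13 bits


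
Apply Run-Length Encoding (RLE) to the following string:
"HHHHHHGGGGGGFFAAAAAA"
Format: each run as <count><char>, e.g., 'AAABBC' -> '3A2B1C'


Scanning runs left to right:
  i=0: run of 'H' x 6 -> '6H'
  i=6: run of 'G' x 6 -> '6G'
  i=12: run of 'F' x 2 -> '2F'
  i=14: run of 'A' x 6 -> '6A'

RLE = 6H6G2F6A


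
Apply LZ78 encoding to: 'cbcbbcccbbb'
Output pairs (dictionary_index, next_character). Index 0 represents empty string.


LZ78 encoding steps:
Dictionary: {0: ''}
Step 1: w='' (idx 0), next='c' -> output (0, 'c'), add 'c' as idx 1
Step 2: w='' (idx 0), next='b' -> output (0, 'b'), add 'b' as idx 2
Step 3: w='c' (idx 1), next='b' -> output (1, 'b'), add 'cb' as idx 3
Step 4: w='b' (idx 2), next='c' -> output (2, 'c'), add 'bc' as idx 4
Step 5: w='c' (idx 1), next='c' -> output (1, 'c'), add 'cc' as idx 5
Step 6: w='b' (idx 2), next='b' -> output (2, 'b'), add 'bb' as idx 6
Step 7: w='b' (idx 2), end of input -> output (2, '')


Encoded: [(0, 'c'), (0, 'b'), (1, 'b'), (2, 'c'), (1, 'c'), (2, 'b'), (2, '')]


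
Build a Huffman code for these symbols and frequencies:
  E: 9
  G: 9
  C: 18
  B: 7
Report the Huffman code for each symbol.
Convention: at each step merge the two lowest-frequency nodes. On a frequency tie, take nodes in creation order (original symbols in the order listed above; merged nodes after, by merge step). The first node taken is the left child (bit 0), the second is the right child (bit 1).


Huffman tree construction:
Step 1: Merge B(7) + E(9) = 16
Step 2: Merge G(9) + (B+E)(16) = 25
Step 3: Merge C(18) + (G+(B+E))(25) = 43
Read each symbol's code off the tree from the root (left child = 0, right child = 1).

Codes:
  E: 111 (length 3)
  G: 10 (length 2)
  C: 0 (length 1)
  B: 110 (length 3)
Average code length: 84/43 = 1.9535 bits/symbol


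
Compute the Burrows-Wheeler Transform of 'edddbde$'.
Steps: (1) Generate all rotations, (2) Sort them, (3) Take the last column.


Rotations (sorted):
  0: $edddbde -> last char: e
  1: bde$eddd -> last char: d
  2: dbde$edd -> last char: d
  3: ddbde$ed -> last char: d
  4: dddbde$e -> last char: e
  5: de$edddb -> last char: b
  6: e$edddbd -> last char: d
  7: edddbde$ -> last char: $


BWT = edddebd$


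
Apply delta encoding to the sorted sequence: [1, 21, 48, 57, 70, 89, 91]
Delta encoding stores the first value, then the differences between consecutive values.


First value: 1
Deltas:
  21 - 1 = 20
  48 - 21 = 27
  57 - 48 = 9
  70 - 57 = 13
  89 - 70 = 19
  91 - 89 = 2


Delta encoded: [1, 20, 27, 9, 13, 19, 2]


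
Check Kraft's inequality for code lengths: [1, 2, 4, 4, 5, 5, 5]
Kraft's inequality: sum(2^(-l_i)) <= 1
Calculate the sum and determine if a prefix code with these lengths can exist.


Sum = 2^(-1) + 2^(-2) + 2^(-4) + 2^(-4) + 2^(-5) + 2^(-5) + 2^(-5)
    = 0.5 + 0.25 + 0.0625 + 0.0625 + 0.03125 + 0.03125 + 0.03125
    = 31/32 = 0.96875
Since 0.96875 <= 1, Kraft's inequality IS satisfied.
A prefix code with these lengths CAN exist.

Kraft sum = 0.96875. Satisfied.


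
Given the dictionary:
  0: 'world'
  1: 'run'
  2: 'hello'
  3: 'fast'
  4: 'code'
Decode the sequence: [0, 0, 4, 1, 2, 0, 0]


Look up each index in the dictionary:
  0 -> 'world'
  0 -> 'world'
  4 -> 'code'
  1 -> 'run'
  2 -> 'hello'
  0 -> 'world'
  0 -> 'world'

Decoded: "world world code run hello world world"


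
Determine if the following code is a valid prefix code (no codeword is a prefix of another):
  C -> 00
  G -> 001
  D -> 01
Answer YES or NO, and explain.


Checking each pair (does one codeword prefix another?):
  C='00' vs G='001': prefix -- VIOLATION

NO -- this is NOT a valid prefix code. C (00) is a prefix of G (001).


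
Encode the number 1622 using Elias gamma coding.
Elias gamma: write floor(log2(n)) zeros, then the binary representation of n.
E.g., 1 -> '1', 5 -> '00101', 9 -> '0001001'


num_bits = floor(log2(1622)) + 1 = 11
leading_zeros = num_bits - 1 = 10
binary(1622) = 11001010110

Elias gamma(1622) = '0000000000' + '11001010110' = 000000000011001010110 (21 bits)


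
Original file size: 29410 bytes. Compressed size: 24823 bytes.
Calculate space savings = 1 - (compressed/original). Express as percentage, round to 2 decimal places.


ratio = compressed/original = 24823/29410 = 0.844033
savings = 1 - ratio = 1 - 0.844033 = 0.155967
as a percentage: 0.155967 * 100 = 15.6%

Space savings = 1 - 24823/29410 = 15.6%


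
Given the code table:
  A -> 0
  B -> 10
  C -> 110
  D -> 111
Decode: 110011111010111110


Decoding:
110 -> C
0 -> A
111 -> D
110 -> C
10 -> B
111 -> D
110 -> C


Result: CADCBDC


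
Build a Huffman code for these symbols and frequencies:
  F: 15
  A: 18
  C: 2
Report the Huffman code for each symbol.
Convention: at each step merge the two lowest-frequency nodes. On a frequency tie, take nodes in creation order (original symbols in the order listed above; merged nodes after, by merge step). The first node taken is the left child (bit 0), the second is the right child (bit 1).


Huffman tree construction:
Step 1: Merge C(2) + F(15) = 17
Step 2: Merge (C+F)(17) + A(18) = 35
Read each symbol's code off the tree from the root (left child = 0, right child = 1).

Codes:
  F: 01 (length 2)
  A: 1 (length 1)
  C: 00 (length 2)
Average code length: 52/35 = 1.4857 bits/symbol


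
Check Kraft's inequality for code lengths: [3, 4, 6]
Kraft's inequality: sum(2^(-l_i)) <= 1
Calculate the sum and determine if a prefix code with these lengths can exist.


Sum = 2^(-3) + 2^(-4) + 2^(-6)
    = 0.125 + 0.0625 + 0.015625
    = 13/64 = 0.203125
Since 0.203125 <= 1, Kraft's inequality IS satisfied.
A prefix code with these lengths CAN exist.

Kraft sum = 0.203125. Satisfied.


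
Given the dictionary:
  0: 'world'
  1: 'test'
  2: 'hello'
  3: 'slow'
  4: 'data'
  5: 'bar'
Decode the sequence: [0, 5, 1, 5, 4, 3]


Look up each index in the dictionary:
  0 -> 'world'
  5 -> 'bar'
  1 -> 'test'
  5 -> 'bar'
  4 -> 'data'
  3 -> 'slow'

Decoded: "world bar test bar data slow"


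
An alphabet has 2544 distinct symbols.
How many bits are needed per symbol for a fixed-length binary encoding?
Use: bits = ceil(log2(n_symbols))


log2(2544) = 11.3129
Bracket: 2^11 = 2048 < 2544 <= 2^12 = 4096
So ceil(log2(2544)) = 12

bits = ceil(log2(2544)) = ceil(11.3129) = 12 bits


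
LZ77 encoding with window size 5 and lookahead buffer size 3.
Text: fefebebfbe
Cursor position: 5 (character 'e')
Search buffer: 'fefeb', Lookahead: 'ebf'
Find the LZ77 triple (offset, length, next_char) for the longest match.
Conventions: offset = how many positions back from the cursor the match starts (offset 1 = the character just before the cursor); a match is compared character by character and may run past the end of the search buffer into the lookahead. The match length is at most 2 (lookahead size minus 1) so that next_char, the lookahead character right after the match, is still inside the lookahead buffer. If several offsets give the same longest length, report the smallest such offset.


Try each offset into the search buffer:
  offset=1 (pos 4, char 'b'): match length 0
  offset=2 (pos 3, char 'e'): match length 2
  offset=3 (pos 2, char 'f'): match length 0
  offset=4 (pos 1, char 'e'): match length 1
  offset=5 (pos 0, char 'f'): match length 0
Longest match has length 2 at offset 2.
next_char = character at position 5 + 2 = 7 -> 'f'

Best match: offset=2, length=2 (matching 'eb' starting at position 3)
LZ77 triple: (2, 2, 'f')


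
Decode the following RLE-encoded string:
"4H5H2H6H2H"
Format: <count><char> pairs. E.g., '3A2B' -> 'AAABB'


Expanding each <count><char> pair:
  4H -> 'HHHH'
  5H -> 'HHHHH'
  2H -> 'HH'
  6H -> 'HHHHHH'
  2H -> 'HH'

Decoded = HHHHHHHHHHHHHHHHHHH


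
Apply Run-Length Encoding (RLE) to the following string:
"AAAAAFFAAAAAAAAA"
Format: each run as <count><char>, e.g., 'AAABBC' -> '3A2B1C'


Scanning runs left to right:
  i=0: run of 'A' x 5 -> '5A'
  i=5: run of 'F' x 2 -> '2F'
  i=7: run of 'A' x 9 -> '9A'

RLE = 5A2F9A


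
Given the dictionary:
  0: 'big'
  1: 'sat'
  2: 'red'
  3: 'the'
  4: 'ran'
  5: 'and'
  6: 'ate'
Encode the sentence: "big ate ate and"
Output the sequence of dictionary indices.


Look up each word in the dictionary:
  'big' -> 0
  'ate' -> 6
  'ate' -> 6
  'and' -> 5

Encoded: [0, 6, 6, 5]


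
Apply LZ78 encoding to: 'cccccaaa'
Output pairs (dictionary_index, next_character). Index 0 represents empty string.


LZ78 encoding steps:
Dictionary: {0: ''}
Step 1: w='' (idx 0), next='c' -> output (0, 'c'), add 'c' as idx 1
Step 2: w='c' (idx 1), next='c' -> output (1, 'c'), add 'cc' as idx 2
Step 3: w='cc' (idx 2), next='a' -> output (2, 'a'), add 'cca' as idx 3
Step 4: w='' (idx 0), next='a' -> output (0, 'a'), add 'a' as idx 4
Step 5: w='a' (idx 4), end of input -> output (4, '')


Encoded: [(0, 'c'), (1, 'c'), (2, 'a'), (0, 'a'), (4, '')]


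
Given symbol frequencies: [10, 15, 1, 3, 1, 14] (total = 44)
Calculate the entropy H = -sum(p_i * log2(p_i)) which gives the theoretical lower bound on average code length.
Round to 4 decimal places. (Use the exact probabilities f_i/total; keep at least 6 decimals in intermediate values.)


Per-symbol terms -p_i * log2(p_i) with p_i = f_i/44:
  p = 10/44 = 0.227273: log2(p) = -2.137504, -p*log2(p) = 0.485796
  p = 15/44 = 0.340909: log2(p) = -1.552541, -p*log2(p) = 0.529275
  p = 1/44 = 0.022727: log2(p) = -5.459432, -p*log2(p) = 0.124078
  p = 3/44 = 0.068182: log2(p) = -3.874469, -p*log2(p) = 0.264168
  p = 1/44 = 0.022727: log2(p) = -5.459432, -p*log2(p) = 0.124078
  p = 14/44 = 0.318182: log2(p) = -1.652077, -p*log2(p) = 0.525661
H = 0.485796 + 0.529275 + 0.124078 + 0.264168 + 0.124078 + 0.525661 = 2.053056

H = 2.0531 bits/symbol


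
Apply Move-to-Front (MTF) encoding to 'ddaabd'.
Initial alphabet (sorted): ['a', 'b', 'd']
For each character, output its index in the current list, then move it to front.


MTF encoding:
'd': index 2 in ['a', 'b', 'd'] -> ['d', 'a', 'b']
'd': index 0 in ['d', 'a', 'b'] -> ['d', 'a', 'b']
'a': index 1 in ['d', 'a', 'b'] -> ['a', 'd', 'b']
'a': index 0 in ['a', 'd', 'b'] -> ['a', 'd', 'b']
'b': index 2 in ['a', 'd', 'b'] -> ['b', 'a', 'd']
'd': index 2 in ['b', 'a', 'd'] -> ['d', 'b', 'a']


Output: [2, 0, 1, 0, 2, 2]


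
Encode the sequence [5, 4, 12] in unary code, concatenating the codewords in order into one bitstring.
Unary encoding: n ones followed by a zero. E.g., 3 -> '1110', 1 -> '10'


Encode each number as n ones followed by a terminating 0:
  5 -> 111110 (6 bits)
  4 -> 11110 (5 bits)
  12 -> 1111111111110 (13 bits)
Total length = 6 + 5 + 13 = 24 bits.

Unary([5, 4, 12]) = 111110111101111111111110 (24 bits)


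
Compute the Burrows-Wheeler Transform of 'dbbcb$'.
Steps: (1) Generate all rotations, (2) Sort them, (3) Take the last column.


Rotations (sorted):
  0: $dbbcb -> last char: b
  1: b$dbbc -> last char: c
  2: bbcb$d -> last char: d
  3: bcb$db -> last char: b
  4: cb$dbb -> last char: b
  5: dbbcb$ -> last char: $


BWT = bcdbb$


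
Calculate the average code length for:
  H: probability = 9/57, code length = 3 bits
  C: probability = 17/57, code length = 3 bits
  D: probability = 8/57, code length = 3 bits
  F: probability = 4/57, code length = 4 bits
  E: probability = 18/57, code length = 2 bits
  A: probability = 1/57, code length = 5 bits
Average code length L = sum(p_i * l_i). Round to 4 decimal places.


Weighted contributions p_i * l_i:
  H: (9/57) * 3 = 27/57
  C: (17/57) * 3 = 51/57
  D: (8/57) * 3 = 24/57
  F: (4/57) * 4 = 16/57
  E: (18/57) * 2 = 36/57
  A: (1/57) * 5 = 5/57
Sum = (27 + 51 + 24 + 16 + 36 + 5)/57 = 159/57

L = 159/57 = 2.7895 bits/symbol


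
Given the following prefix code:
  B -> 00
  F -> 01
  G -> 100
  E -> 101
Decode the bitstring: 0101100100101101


Decoding step by step:
Bits 01 -> F
Bits 01 -> F
Bits 100 -> G
Bits 100 -> G
Bits 101 -> E
Bits 101 -> E


Decoded message: FFGGEE


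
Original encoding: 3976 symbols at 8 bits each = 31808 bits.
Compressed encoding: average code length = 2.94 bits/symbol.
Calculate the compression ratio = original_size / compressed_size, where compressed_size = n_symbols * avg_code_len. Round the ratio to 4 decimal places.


original_size = n_symbols * orig_bits = 3976 * 8 = 31808 bits
compressed_size = n_symbols * avg_code_len = 3976 * 2.94 = 11689.44 bits
ratio = original_size / compressed_size = 31808 / 11689.44 = 2.7211

Compression ratio = 2.7211


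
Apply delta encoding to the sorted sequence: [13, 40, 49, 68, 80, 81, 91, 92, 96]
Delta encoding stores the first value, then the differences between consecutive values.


First value: 13
Deltas:
  40 - 13 = 27
  49 - 40 = 9
  68 - 49 = 19
  80 - 68 = 12
  81 - 80 = 1
  91 - 81 = 10
  92 - 91 = 1
  96 - 92 = 4


Delta encoded: [13, 27, 9, 19, 12, 1, 10, 1, 4]


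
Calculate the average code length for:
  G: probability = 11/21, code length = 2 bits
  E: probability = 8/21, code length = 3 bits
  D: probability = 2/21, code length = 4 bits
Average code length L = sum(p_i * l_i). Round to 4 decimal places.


Weighted contributions p_i * l_i:
  G: (11/21) * 2 = 22/21
  E: (8/21) * 3 = 24/21
  D: (2/21) * 4 = 8/21
Sum = (22 + 24 + 8)/21 = 54/21

L = 54/21 = 2.5714 bits/symbol


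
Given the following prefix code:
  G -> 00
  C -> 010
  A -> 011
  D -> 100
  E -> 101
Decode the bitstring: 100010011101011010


Decoding step by step:
Bits 100 -> D
Bits 010 -> C
Bits 011 -> A
Bits 101 -> E
Bits 011 -> A
Bits 010 -> C


Decoded message: DCAEAC


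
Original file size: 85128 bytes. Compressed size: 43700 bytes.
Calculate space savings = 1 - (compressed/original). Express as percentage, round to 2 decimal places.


ratio = compressed/original = 43700/85128 = 0.513345
savings = 1 - ratio = 1 - 0.513345 = 0.486655
as a percentage: 0.486655 * 100 = 48.67%

Space savings = 1 - 43700/85128 = 48.67%


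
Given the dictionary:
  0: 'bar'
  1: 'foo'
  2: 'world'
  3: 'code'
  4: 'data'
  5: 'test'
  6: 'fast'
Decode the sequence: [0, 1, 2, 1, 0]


Look up each index in the dictionary:
  0 -> 'bar'
  1 -> 'foo'
  2 -> 'world'
  1 -> 'foo'
  0 -> 'bar'

Decoded: "bar foo world foo bar"


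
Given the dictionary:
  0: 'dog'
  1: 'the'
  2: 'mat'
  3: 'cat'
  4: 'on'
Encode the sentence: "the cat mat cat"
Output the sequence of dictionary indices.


Look up each word in the dictionary:
  'the' -> 1
  'cat' -> 3
  'mat' -> 2
  'cat' -> 3

Encoded: [1, 3, 2, 3]


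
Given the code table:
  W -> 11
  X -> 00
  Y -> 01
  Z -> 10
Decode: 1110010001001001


Decoding:
11 -> W
10 -> Z
01 -> Y
00 -> X
01 -> Y
00 -> X
10 -> Z
01 -> Y


Result: WZYXYXZY


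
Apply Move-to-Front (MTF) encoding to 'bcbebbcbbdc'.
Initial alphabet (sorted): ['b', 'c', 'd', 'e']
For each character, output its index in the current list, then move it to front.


MTF encoding:
'b': index 0 in ['b', 'c', 'd', 'e'] -> ['b', 'c', 'd', 'e']
'c': index 1 in ['b', 'c', 'd', 'e'] -> ['c', 'b', 'd', 'e']
'b': index 1 in ['c', 'b', 'd', 'e'] -> ['b', 'c', 'd', 'e']
'e': index 3 in ['b', 'c', 'd', 'e'] -> ['e', 'b', 'c', 'd']
'b': index 1 in ['e', 'b', 'c', 'd'] -> ['b', 'e', 'c', 'd']
'b': index 0 in ['b', 'e', 'c', 'd'] -> ['b', 'e', 'c', 'd']
'c': index 2 in ['b', 'e', 'c', 'd'] -> ['c', 'b', 'e', 'd']
'b': index 1 in ['c', 'b', 'e', 'd'] -> ['b', 'c', 'e', 'd']
'b': index 0 in ['b', 'c', 'e', 'd'] -> ['b', 'c', 'e', 'd']
'd': index 3 in ['b', 'c', 'e', 'd'] -> ['d', 'b', 'c', 'e']
'c': index 2 in ['d', 'b', 'c', 'e'] -> ['c', 'd', 'b', 'e']


Output: [0, 1, 1, 3, 1, 0, 2, 1, 0, 3, 2]
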